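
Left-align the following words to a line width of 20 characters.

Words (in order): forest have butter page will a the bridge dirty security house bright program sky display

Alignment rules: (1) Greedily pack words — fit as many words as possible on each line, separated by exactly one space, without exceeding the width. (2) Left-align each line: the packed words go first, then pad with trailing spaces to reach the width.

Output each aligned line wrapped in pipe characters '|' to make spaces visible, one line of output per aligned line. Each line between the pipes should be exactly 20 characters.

Line 1: ['forest', 'have', 'butter'] (min_width=18, slack=2)
Line 2: ['page', 'will', 'a', 'the'] (min_width=15, slack=5)
Line 3: ['bridge', 'dirty'] (min_width=12, slack=8)
Line 4: ['security', 'house'] (min_width=14, slack=6)
Line 5: ['bright', 'program', 'sky'] (min_width=18, slack=2)
Line 6: ['display'] (min_width=7, slack=13)

Answer: |forest have butter  |
|page will a the     |
|bridge dirty        |
|security house      |
|bright program sky  |
|display             |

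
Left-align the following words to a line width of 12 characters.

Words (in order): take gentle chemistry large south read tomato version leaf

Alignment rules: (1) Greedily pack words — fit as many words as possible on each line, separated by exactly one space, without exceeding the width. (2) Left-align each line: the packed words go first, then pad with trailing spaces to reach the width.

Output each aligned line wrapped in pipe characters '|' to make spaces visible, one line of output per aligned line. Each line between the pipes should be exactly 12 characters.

Line 1: ['take', 'gentle'] (min_width=11, slack=1)
Line 2: ['chemistry'] (min_width=9, slack=3)
Line 3: ['large', 'south'] (min_width=11, slack=1)
Line 4: ['read', 'tomato'] (min_width=11, slack=1)
Line 5: ['version', 'leaf'] (min_width=12, slack=0)

Answer: |take gentle |
|chemistry   |
|large south |
|read tomato |
|version leaf|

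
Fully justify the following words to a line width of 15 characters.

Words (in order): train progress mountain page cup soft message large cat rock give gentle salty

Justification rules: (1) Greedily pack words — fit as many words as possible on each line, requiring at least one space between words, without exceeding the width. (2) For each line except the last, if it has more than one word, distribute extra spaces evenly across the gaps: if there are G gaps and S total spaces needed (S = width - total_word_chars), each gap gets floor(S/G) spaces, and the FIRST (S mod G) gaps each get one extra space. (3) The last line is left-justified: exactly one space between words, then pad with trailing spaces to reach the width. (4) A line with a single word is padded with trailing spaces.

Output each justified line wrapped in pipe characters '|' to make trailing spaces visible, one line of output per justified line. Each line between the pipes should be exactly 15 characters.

Answer: |train  progress|
|mountain   page|
|cup        soft|
|message   large|
|cat  rock  give|
|gentle salty   |

Derivation:
Line 1: ['train', 'progress'] (min_width=14, slack=1)
Line 2: ['mountain', 'page'] (min_width=13, slack=2)
Line 3: ['cup', 'soft'] (min_width=8, slack=7)
Line 4: ['message', 'large'] (min_width=13, slack=2)
Line 5: ['cat', 'rock', 'give'] (min_width=13, slack=2)
Line 6: ['gentle', 'salty'] (min_width=12, slack=3)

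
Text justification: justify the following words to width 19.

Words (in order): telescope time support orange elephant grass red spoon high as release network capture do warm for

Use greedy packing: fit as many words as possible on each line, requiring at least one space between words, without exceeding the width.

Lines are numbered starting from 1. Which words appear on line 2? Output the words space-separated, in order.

Answer: support orange

Derivation:
Line 1: ['telescope', 'time'] (min_width=14, slack=5)
Line 2: ['support', 'orange'] (min_width=14, slack=5)
Line 3: ['elephant', 'grass', 'red'] (min_width=18, slack=1)
Line 4: ['spoon', 'high', 'as'] (min_width=13, slack=6)
Line 5: ['release', 'network'] (min_width=15, slack=4)
Line 6: ['capture', 'do', 'warm', 'for'] (min_width=19, slack=0)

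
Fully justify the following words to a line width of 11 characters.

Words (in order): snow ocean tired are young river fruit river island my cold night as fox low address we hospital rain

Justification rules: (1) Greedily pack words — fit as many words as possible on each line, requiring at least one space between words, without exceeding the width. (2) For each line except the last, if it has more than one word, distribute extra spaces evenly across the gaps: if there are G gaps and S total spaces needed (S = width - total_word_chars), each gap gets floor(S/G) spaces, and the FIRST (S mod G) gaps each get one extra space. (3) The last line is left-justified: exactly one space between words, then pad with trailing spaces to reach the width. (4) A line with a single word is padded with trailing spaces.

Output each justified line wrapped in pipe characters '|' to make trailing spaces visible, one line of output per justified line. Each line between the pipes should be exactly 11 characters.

Answer: |snow  ocean|
|tired   are|
|young river|
|fruit river|
|island   my|
|cold  night|
|as  fox low|
|address  we|
|hospital   |
|rain       |

Derivation:
Line 1: ['snow', 'ocean'] (min_width=10, slack=1)
Line 2: ['tired', 'are'] (min_width=9, slack=2)
Line 3: ['young', 'river'] (min_width=11, slack=0)
Line 4: ['fruit', 'river'] (min_width=11, slack=0)
Line 5: ['island', 'my'] (min_width=9, slack=2)
Line 6: ['cold', 'night'] (min_width=10, slack=1)
Line 7: ['as', 'fox', 'low'] (min_width=10, slack=1)
Line 8: ['address', 'we'] (min_width=10, slack=1)
Line 9: ['hospital'] (min_width=8, slack=3)
Line 10: ['rain'] (min_width=4, slack=7)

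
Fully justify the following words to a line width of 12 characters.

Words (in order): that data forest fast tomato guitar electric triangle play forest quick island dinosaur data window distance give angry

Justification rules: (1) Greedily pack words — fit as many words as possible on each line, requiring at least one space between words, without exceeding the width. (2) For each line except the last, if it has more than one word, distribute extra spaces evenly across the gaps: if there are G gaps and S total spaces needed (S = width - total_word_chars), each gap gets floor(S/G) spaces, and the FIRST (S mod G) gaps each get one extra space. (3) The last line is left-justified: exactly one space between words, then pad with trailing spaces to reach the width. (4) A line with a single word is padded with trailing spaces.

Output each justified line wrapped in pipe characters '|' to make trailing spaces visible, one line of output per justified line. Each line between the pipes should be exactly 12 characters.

Answer: |that    data|
|forest  fast|
|tomato      |
|guitar      |
|electric    |
|triangle    |
|play  forest|
|quick island|
|dinosaur    |
|data  window|
|distance    |
|give angry  |

Derivation:
Line 1: ['that', 'data'] (min_width=9, slack=3)
Line 2: ['forest', 'fast'] (min_width=11, slack=1)
Line 3: ['tomato'] (min_width=6, slack=6)
Line 4: ['guitar'] (min_width=6, slack=6)
Line 5: ['electric'] (min_width=8, slack=4)
Line 6: ['triangle'] (min_width=8, slack=4)
Line 7: ['play', 'forest'] (min_width=11, slack=1)
Line 8: ['quick', 'island'] (min_width=12, slack=0)
Line 9: ['dinosaur'] (min_width=8, slack=4)
Line 10: ['data', 'window'] (min_width=11, slack=1)
Line 11: ['distance'] (min_width=8, slack=4)
Line 12: ['give', 'angry'] (min_width=10, slack=2)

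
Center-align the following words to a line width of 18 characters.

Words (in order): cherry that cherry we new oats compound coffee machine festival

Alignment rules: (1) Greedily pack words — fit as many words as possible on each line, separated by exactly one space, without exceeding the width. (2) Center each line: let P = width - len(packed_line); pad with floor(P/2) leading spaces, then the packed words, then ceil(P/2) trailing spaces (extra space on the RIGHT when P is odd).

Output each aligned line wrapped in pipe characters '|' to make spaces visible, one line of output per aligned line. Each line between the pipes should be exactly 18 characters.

Line 1: ['cherry', 'that', 'cherry'] (min_width=18, slack=0)
Line 2: ['we', 'new', 'oats'] (min_width=11, slack=7)
Line 3: ['compound', 'coffee'] (min_width=15, slack=3)
Line 4: ['machine', 'festival'] (min_width=16, slack=2)

Answer: |cherry that cherry|
|   we new oats    |
| compound coffee  |
| machine festival |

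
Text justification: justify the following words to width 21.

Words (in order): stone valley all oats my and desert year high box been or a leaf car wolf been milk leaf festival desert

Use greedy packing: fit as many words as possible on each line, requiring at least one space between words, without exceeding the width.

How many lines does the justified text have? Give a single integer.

Line 1: ['stone', 'valley', 'all', 'oats'] (min_width=21, slack=0)
Line 2: ['my', 'and', 'desert', 'year'] (min_width=18, slack=3)
Line 3: ['high', 'box', 'been', 'or', 'a'] (min_width=18, slack=3)
Line 4: ['leaf', 'car', 'wolf', 'been'] (min_width=18, slack=3)
Line 5: ['milk', 'leaf', 'festival'] (min_width=18, slack=3)
Line 6: ['desert'] (min_width=6, slack=15)
Total lines: 6

Answer: 6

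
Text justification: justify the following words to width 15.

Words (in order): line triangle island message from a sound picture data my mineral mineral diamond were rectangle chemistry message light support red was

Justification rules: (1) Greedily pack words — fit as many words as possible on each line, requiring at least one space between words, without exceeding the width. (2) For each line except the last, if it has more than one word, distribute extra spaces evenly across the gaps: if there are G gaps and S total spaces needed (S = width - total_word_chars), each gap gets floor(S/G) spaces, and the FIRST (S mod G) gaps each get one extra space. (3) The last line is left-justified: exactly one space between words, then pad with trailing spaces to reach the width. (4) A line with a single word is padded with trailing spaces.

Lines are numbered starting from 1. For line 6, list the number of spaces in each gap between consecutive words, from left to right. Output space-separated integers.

Line 1: ['line', 'triangle'] (min_width=13, slack=2)
Line 2: ['island', 'message'] (min_width=14, slack=1)
Line 3: ['from', 'a', 'sound'] (min_width=12, slack=3)
Line 4: ['picture', 'data', 'my'] (min_width=15, slack=0)
Line 5: ['mineral', 'mineral'] (min_width=15, slack=0)
Line 6: ['diamond', 'were'] (min_width=12, slack=3)
Line 7: ['rectangle'] (min_width=9, slack=6)
Line 8: ['chemistry'] (min_width=9, slack=6)
Line 9: ['message', 'light'] (min_width=13, slack=2)
Line 10: ['support', 'red', 'was'] (min_width=15, slack=0)

Answer: 4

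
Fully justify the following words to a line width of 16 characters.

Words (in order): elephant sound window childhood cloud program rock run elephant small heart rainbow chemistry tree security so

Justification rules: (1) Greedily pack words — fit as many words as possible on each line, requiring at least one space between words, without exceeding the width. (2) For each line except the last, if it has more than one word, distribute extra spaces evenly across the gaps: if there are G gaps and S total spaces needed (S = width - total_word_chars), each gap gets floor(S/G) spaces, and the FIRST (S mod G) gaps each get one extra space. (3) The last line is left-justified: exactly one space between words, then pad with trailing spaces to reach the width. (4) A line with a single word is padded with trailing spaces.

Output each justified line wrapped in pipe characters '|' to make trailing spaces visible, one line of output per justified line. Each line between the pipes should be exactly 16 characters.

Line 1: ['elephant', 'sound'] (min_width=14, slack=2)
Line 2: ['window', 'childhood'] (min_width=16, slack=0)
Line 3: ['cloud', 'program'] (min_width=13, slack=3)
Line 4: ['rock', 'run'] (min_width=8, slack=8)
Line 5: ['elephant', 'small'] (min_width=14, slack=2)
Line 6: ['heart', 'rainbow'] (min_width=13, slack=3)
Line 7: ['chemistry', 'tree'] (min_width=14, slack=2)
Line 8: ['security', 'so'] (min_width=11, slack=5)

Answer: |elephant   sound|
|window childhood|
|cloud    program|
|rock         run|
|elephant   small|
|heart    rainbow|
|chemistry   tree|
|security so     |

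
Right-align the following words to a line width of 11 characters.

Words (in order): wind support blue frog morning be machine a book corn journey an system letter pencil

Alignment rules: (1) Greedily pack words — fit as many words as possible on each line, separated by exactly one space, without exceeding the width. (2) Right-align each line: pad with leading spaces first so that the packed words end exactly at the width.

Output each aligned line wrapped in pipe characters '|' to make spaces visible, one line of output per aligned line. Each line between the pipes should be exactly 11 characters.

Line 1: ['wind'] (min_width=4, slack=7)
Line 2: ['support'] (min_width=7, slack=4)
Line 3: ['blue', 'frog'] (min_width=9, slack=2)
Line 4: ['morning', 'be'] (min_width=10, slack=1)
Line 5: ['machine', 'a'] (min_width=9, slack=2)
Line 6: ['book', 'corn'] (min_width=9, slack=2)
Line 7: ['journey', 'an'] (min_width=10, slack=1)
Line 8: ['system'] (min_width=6, slack=5)
Line 9: ['letter'] (min_width=6, slack=5)
Line 10: ['pencil'] (min_width=6, slack=5)

Answer: |       wind|
|    support|
|  blue frog|
| morning be|
|  machine a|
|  book corn|
| journey an|
|     system|
|     letter|
|     pencil|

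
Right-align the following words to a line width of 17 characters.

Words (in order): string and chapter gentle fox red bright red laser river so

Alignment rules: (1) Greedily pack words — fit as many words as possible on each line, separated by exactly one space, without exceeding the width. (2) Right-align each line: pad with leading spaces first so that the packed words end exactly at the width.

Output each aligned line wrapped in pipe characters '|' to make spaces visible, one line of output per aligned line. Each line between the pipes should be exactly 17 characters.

Line 1: ['string', 'and'] (min_width=10, slack=7)
Line 2: ['chapter', 'gentle'] (min_width=14, slack=3)
Line 3: ['fox', 'red', 'bright'] (min_width=14, slack=3)
Line 4: ['red', 'laser', 'river'] (min_width=15, slack=2)
Line 5: ['so'] (min_width=2, slack=15)

Answer: |       string and|
|   chapter gentle|
|   fox red bright|
|  red laser river|
|               so|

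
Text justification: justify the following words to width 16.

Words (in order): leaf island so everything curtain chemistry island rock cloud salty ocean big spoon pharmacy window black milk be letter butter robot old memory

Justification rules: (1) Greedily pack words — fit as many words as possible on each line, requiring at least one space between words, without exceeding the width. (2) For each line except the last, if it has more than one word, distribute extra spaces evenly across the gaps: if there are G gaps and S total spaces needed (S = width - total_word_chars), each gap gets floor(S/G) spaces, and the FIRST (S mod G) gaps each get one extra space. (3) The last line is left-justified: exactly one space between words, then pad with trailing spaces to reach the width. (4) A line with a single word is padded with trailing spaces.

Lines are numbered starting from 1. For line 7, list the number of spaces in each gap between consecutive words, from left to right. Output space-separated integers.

Line 1: ['leaf', 'island', 'so'] (min_width=14, slack=2)
Line 2: ['everything'] (min_width=10, slack=6)
Line 3: ['curtain'] (min_width=7, slack=9)
Line 4: ['chemistry', 'island'] (min_width=16, slack=0)
Line 5: ['rock', 'cloud', 'salty'] (min_width=16, slack=0)
Line 6: ['ocean', 'big', 'spoon'] (min_width=15, slack=1)
Line 7: ['pharmacy', 'window'] (min_width=15, slack=1)
Line 8: ['black', 'milk', 'be'] (min_width=13, slack=3)
Line 9: ['letter', 'butter'] (min_width=13, slack=3)
Line 10: ['robot', 'old', 'memory'] (min_width=16, slack=0)

Answer: 2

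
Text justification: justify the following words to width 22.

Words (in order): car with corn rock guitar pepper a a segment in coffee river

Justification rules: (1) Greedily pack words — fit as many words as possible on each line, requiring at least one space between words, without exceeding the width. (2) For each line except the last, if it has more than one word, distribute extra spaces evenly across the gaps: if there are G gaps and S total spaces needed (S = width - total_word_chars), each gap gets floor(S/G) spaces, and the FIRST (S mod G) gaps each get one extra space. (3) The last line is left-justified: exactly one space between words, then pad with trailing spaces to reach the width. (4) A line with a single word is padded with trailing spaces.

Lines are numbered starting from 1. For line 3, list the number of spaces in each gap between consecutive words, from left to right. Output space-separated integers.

Line 1: ['car', 'with', 'corn', 'rock'] (min_width=18, slack=4)
Line 2: ['guitar', 'pepper', 'a', 'a'] (min_width=17, slack=5)
Line 3: ['segment', 'in', 'coffee'] (min_width=17, slack=5)
Line 4: ['river'] (min_width=5, slack=17)

Answer: 4 3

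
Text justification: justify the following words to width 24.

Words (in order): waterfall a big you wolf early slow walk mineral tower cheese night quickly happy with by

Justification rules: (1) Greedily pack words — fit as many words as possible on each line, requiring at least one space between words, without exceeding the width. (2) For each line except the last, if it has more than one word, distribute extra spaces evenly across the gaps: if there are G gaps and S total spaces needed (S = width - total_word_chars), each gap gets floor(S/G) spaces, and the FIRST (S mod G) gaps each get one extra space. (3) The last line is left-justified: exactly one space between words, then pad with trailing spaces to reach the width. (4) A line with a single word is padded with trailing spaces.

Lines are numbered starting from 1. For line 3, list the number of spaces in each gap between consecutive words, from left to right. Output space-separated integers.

Line 1: ['waterfall', 'a', 'big', 'you', 'wolf'] (min_width=24, slack=0)
Line 2: ['early', 'slow', 'walk', 'mineral'] (min_width=23, slack=1)
Line 3: ['tower', 'cheese', 'night'] (min_width=18, slack=6)
Line 4: ['quickly', 'happy', 'with', 'by'] (min_width=21, slack=3)

Answer: 4 4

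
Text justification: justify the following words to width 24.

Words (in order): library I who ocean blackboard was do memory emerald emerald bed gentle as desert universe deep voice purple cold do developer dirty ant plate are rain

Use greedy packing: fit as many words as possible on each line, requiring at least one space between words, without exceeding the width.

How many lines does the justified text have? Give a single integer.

Answer: 7

Derivation:
Line 1: ['library', 'I', 'who', 'ocean'] (min_width=19, slack=5)
Line 2: ['blackboard', 'was', 'do', 'memory'] (min_width=24, slack=0)
Line 3: ['emerald', 'emerald', 'bed'] (min_width=19, slack=5)
Line 4: ['gentle', 'as', 'desert'] (min_width=16, slack=8)
Line 5: ['universe', 'deep', 'voice'] (min_width=19, slack=5)
Line 6: ['purple', 'cold', 'do', 'developer'] (min_width=24, slack=0)
Line 7: ['dirty', 'ant', 'plate', 'are', 'rain'] (min_width=24, slack=0)
Total lines: 7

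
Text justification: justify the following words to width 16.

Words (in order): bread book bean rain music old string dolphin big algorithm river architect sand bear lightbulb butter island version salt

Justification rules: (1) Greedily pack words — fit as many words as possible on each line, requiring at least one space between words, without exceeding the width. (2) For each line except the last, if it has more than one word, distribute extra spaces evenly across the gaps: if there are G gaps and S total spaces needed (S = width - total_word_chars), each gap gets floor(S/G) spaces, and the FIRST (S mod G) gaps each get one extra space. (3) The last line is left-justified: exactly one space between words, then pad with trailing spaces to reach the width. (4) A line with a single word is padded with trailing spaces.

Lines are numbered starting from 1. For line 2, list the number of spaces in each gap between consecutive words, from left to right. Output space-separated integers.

Line 1: ['bread', 'book', 'bean'] (min_width=15, slack=1)
Line 2: ['rain', 'music', 'old'] (min_width=14, slack=2)
Line 3: ['string', 'dolphin'] (min_width=14, slack=2)
Line 4: ['big', 'algorithm'] (min_width=13, slack=3)
Line 5: ['river', 'architect'] (min_width=15, slack=1)
Line 6: ['sand', 'bear'] (min_width=9, slack=7)
Line 7: ['lightbulb', 'butter'] (min_width=16, slack=0)
Line 8: ['island', 'version'] (min_width=14, slack=2)
Line 9: ['salt'] (min_width=4, slack=12)

Answer: 2 2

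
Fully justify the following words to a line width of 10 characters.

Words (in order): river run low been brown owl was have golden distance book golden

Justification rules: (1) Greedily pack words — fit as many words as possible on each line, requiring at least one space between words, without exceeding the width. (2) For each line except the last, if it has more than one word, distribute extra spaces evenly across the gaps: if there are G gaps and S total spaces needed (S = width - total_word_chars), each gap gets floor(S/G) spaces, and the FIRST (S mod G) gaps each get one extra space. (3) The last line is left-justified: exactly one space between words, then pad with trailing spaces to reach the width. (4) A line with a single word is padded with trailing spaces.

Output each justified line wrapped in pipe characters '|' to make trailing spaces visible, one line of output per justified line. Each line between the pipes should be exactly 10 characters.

Line 1: ['river', 'run'] (min_width=9, slack=1)
Line 2: ['low', 'been'] (min_width=8, slack=2)
Line 3: ['brown', 'owl'] (min_width=9, slack=1)
Line 4: ['was', 'have'] (min_width=8, slack=2)
Line 5: ['golden'] (min_width=6, slack=4)
Line 6: ['distance'] (min_width=8, slack=2)
Line 7: ['book'] (min_width=4, slack=6)
Line 8: ['golden'] (min_width=6, slack=4)

Answer: |river  run|
|low   been|
|brown  owl|
|was   have|
|golden    |
|distance  |
|book      |
|golden    |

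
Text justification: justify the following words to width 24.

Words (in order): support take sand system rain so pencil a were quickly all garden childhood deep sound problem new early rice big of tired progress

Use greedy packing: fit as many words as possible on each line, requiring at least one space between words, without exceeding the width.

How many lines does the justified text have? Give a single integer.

Line 1: ['support', 'take', 'sand', 'system'] (min_width=24, slack=0)
Line 2: ['rain', 'so', 'pencil', 'a', 'were'] (min_width=21, slack=3)
Line 3: ['quickly', 'all', 'garden'] (min_width=18, slack=6)
Line 4: ['childhood', 'deep', 'sound'] (min_width=20, slack=4)
Line 5: ['problem', 'new', 'early', 'rice'] (min_width=22, slack=2)
Line 6: ['big', 'of', 'tired', 'progress'] (min_width=21, slack=3)
Total lines: 6

Answer: 6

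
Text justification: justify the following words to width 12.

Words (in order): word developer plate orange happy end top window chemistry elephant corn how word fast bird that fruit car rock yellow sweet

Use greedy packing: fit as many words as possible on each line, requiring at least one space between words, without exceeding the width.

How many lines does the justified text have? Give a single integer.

Answer: 13

Derivation:
Line 1: ['word'] (min_width=4, slack=8)
Line 2: ['developer'] (min_width=9, slack=3)
Line 3: ['plate', 'orange'] (min_width=12, slack=0)
Line 4: ['happy', 'end'] (min_width=9, slack=3)
Line 5: ['top', 'window'] (min_width=10, slack=2)
Line 6: ['chemistry'] (min_width=9, slack=3)
Line 7: ['elephant'] (min_width=8, slack=4)
Line 8: ['corn', 'how'] (min_width=8, slack=4)
Line 9: ['word', 'fast'] (min_width=9, slack=3)
Line 10: ['bird', 'that'] (min_width=9, slack=3)
Line 11: ['fruit', 'car'] (min_width=9, slack=3)
Line 12: ['rock', 'yellow'] (min_width=11, slack=1)
Line 13: ['sweet'] (min_width=5, slack=7)
Total lines: 13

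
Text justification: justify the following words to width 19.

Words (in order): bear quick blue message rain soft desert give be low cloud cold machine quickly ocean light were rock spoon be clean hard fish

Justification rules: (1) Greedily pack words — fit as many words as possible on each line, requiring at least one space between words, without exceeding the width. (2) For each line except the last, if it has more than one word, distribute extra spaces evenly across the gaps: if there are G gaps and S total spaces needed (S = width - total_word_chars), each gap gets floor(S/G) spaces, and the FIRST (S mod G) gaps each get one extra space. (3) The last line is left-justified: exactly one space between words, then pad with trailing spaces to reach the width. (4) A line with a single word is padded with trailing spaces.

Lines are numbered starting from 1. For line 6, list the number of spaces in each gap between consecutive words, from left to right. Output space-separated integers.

Answer: 2 1 1

Derivation:
Line 1: ['bear', 'quick', 'blue'] (min_width=15, slack=4)
Line 2: ['message', 'rain', 'soft'] (min_width=17, slack=2)
Line 3: ['desert', 'give', 'be', 'low'] (min_width=18, slack=1)
Line 4: ['cloud', 'cold', 'machine'] (min_width=18, slack=1)
Line 5: ['quickly', 'ocean', 'light'] (min_width=19, slack=0)
Line 6: ['were', 'rock', 'spoon', 'be'] (min_width=18, slack=1)
Line 7: ['clean', 'hard', 'fish'] (min_width=15, slack=4)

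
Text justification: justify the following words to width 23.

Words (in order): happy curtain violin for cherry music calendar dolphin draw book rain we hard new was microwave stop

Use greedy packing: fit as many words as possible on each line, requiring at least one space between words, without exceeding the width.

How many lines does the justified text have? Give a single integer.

Answer: 5

Derivation:
Line 1: ['happy', 'curtain', 'violin'] (min_width=20, slack=3)
Line 2: ['for', 'cherry', 'music'] (min_width=16, slack=7)
Line 3: ['calendar', 'dolphin', 'draw'] (min_width=21, slack=2)
Line 4: ['book', 'rain', 'we', 'hard', 'new'] (min_width=21, slack=2)
Line 5: ['was', 'microwave', 'stop'] (min_width=18, slack=5)
Total lines: 5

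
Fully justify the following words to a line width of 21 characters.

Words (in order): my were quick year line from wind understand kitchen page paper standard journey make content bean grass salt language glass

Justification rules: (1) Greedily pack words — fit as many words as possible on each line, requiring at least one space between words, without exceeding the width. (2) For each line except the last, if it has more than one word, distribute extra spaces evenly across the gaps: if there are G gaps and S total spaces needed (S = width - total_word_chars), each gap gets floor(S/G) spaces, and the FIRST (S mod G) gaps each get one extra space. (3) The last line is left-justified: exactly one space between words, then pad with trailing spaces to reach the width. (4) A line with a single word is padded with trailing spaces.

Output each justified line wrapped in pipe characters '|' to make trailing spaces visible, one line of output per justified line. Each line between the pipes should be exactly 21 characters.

Answer: |my  were  quick  year|
|line     from    wind|
|understand    kitchen|
|page  paper  standard|
|journey  make content|
|bean    grass    salt|
|language glass       |

Derivation:
Line 1: ['my', 'were', 'quick', 'year'] (min_width=18, slack=3)
Line 2: ['line', 'from', 'wind'] (min_width=14, slack=7)
Line 3: ['understand', 'kitchen'] (min_width=18, slack=3)
Line 4: ['page', 'paper', 'standard'] (min_width=19, slack=2)
Line 5: ['journey', 'make', 'content'] (min_width=20, slack=1)
Line 6: ['bean', 'grass', 'salt'] (min_width=15, slack=6)
Line 7: ['language', 'glass'] (min_width=14, slack=7)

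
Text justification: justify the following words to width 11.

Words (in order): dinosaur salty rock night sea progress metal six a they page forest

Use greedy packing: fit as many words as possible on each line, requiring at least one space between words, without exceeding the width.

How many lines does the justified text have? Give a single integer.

Line 1: ['dinosaur'] (min_width=8, slack=3)
Line 2: ['salty', 'rock'] (min_width=10, slack=1)
Line 3: ['night', 'sea'] (min_width=9, slack=2)
Line 4: ['progress'] (min_width=8, slack=3)
Line 5: ['metal', 'six', 'a'] (min_width=11, slack=0)
Line 6: ['they', 'page'] (min_width=9, slack=2)
Line 7: ['forest'] (min_width=6, slack=5)
Total lines: 7

Answer: 7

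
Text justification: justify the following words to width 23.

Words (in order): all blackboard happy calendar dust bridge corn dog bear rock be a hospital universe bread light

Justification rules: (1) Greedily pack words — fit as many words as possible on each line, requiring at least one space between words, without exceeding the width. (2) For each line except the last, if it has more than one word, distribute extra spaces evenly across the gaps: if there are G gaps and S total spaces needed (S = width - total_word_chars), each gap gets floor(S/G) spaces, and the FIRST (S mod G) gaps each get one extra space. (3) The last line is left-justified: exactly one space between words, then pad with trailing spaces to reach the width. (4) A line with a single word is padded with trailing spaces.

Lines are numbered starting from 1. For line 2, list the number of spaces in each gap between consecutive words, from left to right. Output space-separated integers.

Line 1: ['all', 'blackboard', 'happy'] (min_width=20, slack=3)
Line 2: ['calendar', 'dust', 'bridge'] (min_width=20, slack=3)
Line 3: ['corn', 'dog', 'bear', 'rock', 'be', 'a'] (min_width=23, slack=0)
Line 4: ['hospital', 'universe', 'bread'] (min_width=23, slack=0)
Line 5: ['light'] (min_width=5, slack=18)

Answer: 3 2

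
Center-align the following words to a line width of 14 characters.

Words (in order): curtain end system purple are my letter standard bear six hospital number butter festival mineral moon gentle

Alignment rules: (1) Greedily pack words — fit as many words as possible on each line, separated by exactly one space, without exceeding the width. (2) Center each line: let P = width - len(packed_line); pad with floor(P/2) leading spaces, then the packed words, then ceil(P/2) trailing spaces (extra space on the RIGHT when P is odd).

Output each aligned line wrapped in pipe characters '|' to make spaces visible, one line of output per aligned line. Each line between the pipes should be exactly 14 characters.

Line 1: ['curtain', 'end'] (min_width=11, slack=3)
Line 2: ['system', 'purple'] (min_width=13, slack=1)
Line 3: ['are', 'my', 'letter'] (min_width=13, slack=1)
Line 4: ['standard', 'bear'] (min_width=13, slack=1)
Line 5: ['six', 'hospital'] (min_width=12, slack=2)
Line 6: ['number', 'butter'] (min_width=13, slack=1)
Line 7: ['festival'] (min_width=8, slack=6)
Line 8: ['mineral', 'moon'] (min_width=12, slack=2)
Line 9: ['gentle'] (min_width=6, slack=8)

Answer: | curtain end  |
|system purple |
|are my letter |
|standard bear |
| six hospital |
|number butter |
|   festival   |
| mineral moon |
|    gentle    |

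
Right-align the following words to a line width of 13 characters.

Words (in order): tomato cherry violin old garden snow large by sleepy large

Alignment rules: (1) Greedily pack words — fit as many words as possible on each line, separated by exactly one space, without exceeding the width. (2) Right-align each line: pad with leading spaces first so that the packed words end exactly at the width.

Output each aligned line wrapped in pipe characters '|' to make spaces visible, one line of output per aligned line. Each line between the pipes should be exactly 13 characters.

Answer: |tomato cherry|
|   violin old|
|  garden snow|
|     large by|
| sleepy large|

Derivation:
Line 1: ['tomato', 'cherry'] (min_width=13, slack=0)
Line 2: ['violin', 'old'] (min_width=10, slack=3)
Line 3: ['garden', 'snow'] (min_width=11, slack=2)
Line 4: ['large', 'by'] (min_width=8, slack=5)
Line 5: ['sleepy', 'large'] (min_width=12, slack=1)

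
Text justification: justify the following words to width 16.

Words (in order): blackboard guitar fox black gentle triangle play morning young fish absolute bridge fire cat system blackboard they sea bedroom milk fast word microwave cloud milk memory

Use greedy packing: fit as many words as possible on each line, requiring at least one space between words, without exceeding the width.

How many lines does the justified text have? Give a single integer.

Answer: 12

Derivation:
Line 1: ['blackboard'] (min_width=10, slack=6)
Line 2: ['guitar', 'fox', 'black'] (min_width=16, slack=0)
Line 3: ['gentle', 'triangle'] (min_width=15, slack=1)
Line 4: ['play', 'morning'] (min_width=12, slack=4)
Line 5: ['young', 'fish'] (min_width=10, slack=6)
Line 6: ['absolute', 'bridge'] (min_width=15, slack=1)
Line 7: ['fire', 'cat', 'system'] (min_width=15, slack=1)
Line 8: ['blackboard', 'they'] (min_width=15, slack=1)
Line 9: ['sea', 'bedroom', 'milk'] (min_width=16, slack=0)
Line 10: ['fast', 'word'] (min_width=9, slack=7)
Line 11: ['microwave', 'cloud'] (min_width=15, slack=1)
Line 12: ['milk', 'memory'] (min_width=11, slack=5)
Total lines: 12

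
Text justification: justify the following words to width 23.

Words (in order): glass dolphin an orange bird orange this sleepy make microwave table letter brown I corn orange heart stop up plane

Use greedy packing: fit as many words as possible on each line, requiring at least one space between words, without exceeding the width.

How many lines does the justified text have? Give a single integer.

Line 1: ['glass', 'dolphin', 'an', 'orange'] (min_width=23, slack=0)
Line 2: ['bird', 'orange', 'this', 'sleepy'] (min_width=23, slack=0)
Line 3: ['make', 'microwave', 'table'] (min_width=20, slack=3)
Line 4: ['letter', 'brown', 'I', 'corn'] (min_width=19, slack=4)
Line 5: ['orange', 'heart', 'stop', 'up'] (min_width=20, slack=3)
Line 6: ['plane'] (min_width=5, slack=18)
Total lines: 6

Answer: 6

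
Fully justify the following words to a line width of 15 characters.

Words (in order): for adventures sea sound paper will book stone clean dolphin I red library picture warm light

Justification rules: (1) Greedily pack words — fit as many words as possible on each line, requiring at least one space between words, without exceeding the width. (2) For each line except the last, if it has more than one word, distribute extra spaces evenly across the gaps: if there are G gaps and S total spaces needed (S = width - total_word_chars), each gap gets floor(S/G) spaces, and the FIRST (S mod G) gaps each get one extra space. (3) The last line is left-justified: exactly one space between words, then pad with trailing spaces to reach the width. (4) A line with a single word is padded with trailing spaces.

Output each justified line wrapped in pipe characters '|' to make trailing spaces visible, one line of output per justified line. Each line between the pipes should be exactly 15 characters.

Answer: |for  adventures|
|sea sound paper|
|will book stone|
|clean dolphin I|
|red     library|
|picture    warm|
|light          |

Derivation:
Line 1: ['for', 'adventures'] (min_width=14, slack=1)
Line 2: ['sea', 'sound', 'paper'] (min_width=15, slack=0)
Line 3: ['will', 'book', 'stone'] (min_width=15, slack=0)
Line 4: ['clean', 'dolphin', 'I'] (min_width=15, slack=0)
Line 5: ['red', 'library'] (min_width=11, slack=4)
Line 6: ['picture', 'warm'] (min_width=12, slack=3)
Line 7: ['light'] (min_width=5, slack=10)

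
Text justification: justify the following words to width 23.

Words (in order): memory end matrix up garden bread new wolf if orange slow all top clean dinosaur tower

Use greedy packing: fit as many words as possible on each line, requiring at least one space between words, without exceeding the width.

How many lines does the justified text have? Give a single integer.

Line 1: ['memory', 'end', 'matrix', 'up'] (min_width=20, slack=3)
Line 2: ['garden', 'bread', 'new', 'wolf'] (min_width=21, slack=2)
Line 3: ['if', 'orange', 'slow', 'all', 'top'] (min_width=22, slack=1)
Line 4: ['clean', 'dinosaur', 'tower'] (min_width=20, slack=3)
Total lines: 4

Answer: 4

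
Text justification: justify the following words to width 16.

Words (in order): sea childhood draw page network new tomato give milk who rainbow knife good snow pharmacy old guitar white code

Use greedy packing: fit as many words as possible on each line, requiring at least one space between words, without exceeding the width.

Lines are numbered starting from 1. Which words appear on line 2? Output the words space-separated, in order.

Answer: draw page

Derivation:
Line 1: ['sea', 'childhood'] (min_width=13, slack=3)
Line 2: ['draw', 'page'] (min_width=9, slack=7)
Line 3: ['network', 'new'] (min_width=11, slack=5)
Line 4: ['tomato', 'give', 'milk'] (min_width=16, slack=0)
Line 5: ['who', 'rainbow'] (min_width=11, slack=5)
Line 6: ['knife', 'good', 'snow'] (min_width=15, slack=1)
Line 7: ['pharmacy', 'old'] (min_width=12, slack=4)
Line 8: ['guitar', 'white'] (min_width=12, slack=4)
Line 9: ['code'] (min_width=4, slack=12)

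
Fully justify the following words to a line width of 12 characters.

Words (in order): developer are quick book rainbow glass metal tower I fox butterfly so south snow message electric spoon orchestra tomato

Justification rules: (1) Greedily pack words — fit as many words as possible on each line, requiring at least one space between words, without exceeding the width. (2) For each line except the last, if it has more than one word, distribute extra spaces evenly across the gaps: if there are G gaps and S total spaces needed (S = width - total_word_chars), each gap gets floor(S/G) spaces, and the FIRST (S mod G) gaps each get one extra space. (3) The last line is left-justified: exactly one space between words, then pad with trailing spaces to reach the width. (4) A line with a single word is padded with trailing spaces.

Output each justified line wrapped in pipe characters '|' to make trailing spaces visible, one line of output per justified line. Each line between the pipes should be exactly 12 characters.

Line 1: ['developer'] (min_width=9, slack=3)
Line 2: ['are', 'quick'] (min_width=9, slack=3)
Line 3: ['book', 'rainbow'] (min_width=12, slack=0)
Line 4: ['glass', 'metal'] (min_width=11, slack=1)
Line 5: ['tower', 'I', 'fox'] (min_width=11, slack=1)
Line 6: ['butterfly', 'so'] (min_width=12, slack=0)
Line 7: ['south', 'snow'] (min_width=10, slack=2)
Line 8: ['message'] (min_width=7, slack=5)
Line 9: ['electric'] (min_width=8, slack=4)
Line 10: ['spoon'] (min_width=5, slack=7)
Line 11: ['orchestra'] (min_width=9, slack=3)
Line 12: ['tomato'] (min_width=6, slack=6)

Answer: |developer   |
|are    quick|
|book rainbow|
|glass  metal|
|tower  I fox|
|butterfly so|
|south   snow|
|message     |
|electric    |
|spoon       |
|orchestra   |
|tomato      |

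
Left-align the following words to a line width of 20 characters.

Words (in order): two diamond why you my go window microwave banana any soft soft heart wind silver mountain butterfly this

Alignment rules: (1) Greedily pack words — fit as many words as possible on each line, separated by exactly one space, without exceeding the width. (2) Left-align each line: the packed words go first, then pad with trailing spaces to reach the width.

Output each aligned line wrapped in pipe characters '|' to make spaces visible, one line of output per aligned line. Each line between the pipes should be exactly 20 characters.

Answer: |two diamond why you |
|my go window        |
|microwave banana any|
|soft soft heart wind|
|silver mountain     |
|butterfly this      |

Derivation:
Line 1: ['two', 'diamond', 'why', 'you'] (min_width=19, slack=1)
Line 2: ['my', 'go', 'window'] (min_width=12, slack=8)
Line 3: ['microwave', 'banana', 'any'] (min_width=20, slack=0)
Line 4: ['soft', 'soft', 'heart', 'wind'] (min_width=20, slack=0)
Line 5: ['silver', 'mountain'] (min_width=15, slack=5)
Line 6: ['butterfly', 'this'] (min_width=14, slack=6)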